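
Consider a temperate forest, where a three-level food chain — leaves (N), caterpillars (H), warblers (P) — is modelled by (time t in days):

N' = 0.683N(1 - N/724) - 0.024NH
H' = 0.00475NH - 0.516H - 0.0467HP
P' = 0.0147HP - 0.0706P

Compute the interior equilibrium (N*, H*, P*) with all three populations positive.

From dP/dt = 0: 0.0147H* = 0.0706, so H* = 4.8.
From dN/dt = 0: 0.683(1 - N*/724) = 0.024·4.8, giving N* = 724·(1 - 0.169) = 602.
From dH/dt = 0: 0.00475·602 - 0.516 = 0.0467P*, so P* = 2.34/0.0467 = 50.2.

N* ≈ 602, H* ≈ 4.8, P* ≈ 50.2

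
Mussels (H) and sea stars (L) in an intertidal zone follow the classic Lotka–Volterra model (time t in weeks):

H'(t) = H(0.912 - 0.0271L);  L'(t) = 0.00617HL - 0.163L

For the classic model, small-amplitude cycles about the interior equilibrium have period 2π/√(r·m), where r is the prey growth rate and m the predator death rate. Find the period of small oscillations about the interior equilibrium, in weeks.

Here r = 0.912 and m = 0.163, so r·m = 0.149.
ω = √0.149 = 0.386 per week, hence T = 2π/ω ≈ 16.3 weeks.

T ≈ 16.3 weeks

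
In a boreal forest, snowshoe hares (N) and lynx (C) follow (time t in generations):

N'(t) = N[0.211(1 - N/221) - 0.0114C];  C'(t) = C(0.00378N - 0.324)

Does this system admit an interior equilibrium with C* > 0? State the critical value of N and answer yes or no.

Threshold N = 85.7; K > 85.7, so yes, the predator persists.

The predator equation gives dC/dt > 0 only when N > 0.324/0.00378 = 85.7.
Without the predator, N → K = 221. Since 221 > 85.7, the predator can invade and persist.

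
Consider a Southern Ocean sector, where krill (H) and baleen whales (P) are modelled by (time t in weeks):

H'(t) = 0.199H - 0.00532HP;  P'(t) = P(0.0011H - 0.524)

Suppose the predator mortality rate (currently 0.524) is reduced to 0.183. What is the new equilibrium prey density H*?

H* ≈ 166

At the interior fixed point, setting dP/dt = 0 with P > 0 fixes H* = (predator death rate)/(HP coefficient) — independent of the other coefficients.
With the change, H* = 0.183/0.0011 = 166; it falls from 476.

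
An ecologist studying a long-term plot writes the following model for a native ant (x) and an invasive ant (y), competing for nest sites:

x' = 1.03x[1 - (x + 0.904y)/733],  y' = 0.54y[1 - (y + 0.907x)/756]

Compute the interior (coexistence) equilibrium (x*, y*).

x* ≈ 275, y* ≈ 506

Setting both brackets to zero gives the nullclines x + 0.904y = 733 and 0.907x + y = 756.
Substituting y = 756 - 0.907x into the first: x(1 - 0.904·0.907) = 733 - 0.904·756.
So x* = 49.6/0.18 = 275, and then y* = 756 - 0.907·275 = 506.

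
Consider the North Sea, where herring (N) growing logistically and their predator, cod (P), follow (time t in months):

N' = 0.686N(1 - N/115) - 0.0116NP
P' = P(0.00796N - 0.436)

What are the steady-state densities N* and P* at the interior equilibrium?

N* ≈ 54.8, P* ≈ 31

From dP/dt = 0 with P > 0: 0.00796N* = 0.436, so N* = 54.8.
Substitute into dN/dt = 0: 0.686(1 - 54.8/115) = 0.0116P*.
The bracket is 0.524, giving P* = 0.359/0.0116 = 31.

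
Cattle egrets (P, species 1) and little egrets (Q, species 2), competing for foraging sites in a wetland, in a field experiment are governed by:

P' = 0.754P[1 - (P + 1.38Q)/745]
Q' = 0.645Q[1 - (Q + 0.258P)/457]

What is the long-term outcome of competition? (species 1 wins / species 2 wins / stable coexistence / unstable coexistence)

stable coexistence

Compare the nullcline intercepts: K1/α12 = 745/1.38 = 540 > K2 = 457; K2/α21 = 457/0.258 = 1770 > K1 = 745.
Since both inequalities hold, each species can invade when rare, so the interior equilibrium is stable.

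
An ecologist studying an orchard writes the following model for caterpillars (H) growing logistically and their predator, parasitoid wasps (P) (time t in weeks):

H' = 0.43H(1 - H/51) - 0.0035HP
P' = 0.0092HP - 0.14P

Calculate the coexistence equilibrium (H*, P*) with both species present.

From dP/dt = 0 with P > 0: 0.0092H* = 0.14, so H* = 15.2.
Substitute into dH/dt = 0: 0.43(1 - 15.2/51) = 0.0035P*.
The bracket is 0.702, giving P* = 0.302/0.0035 = 86.2.

H* ≈ 15.2, P* ≈ 86.2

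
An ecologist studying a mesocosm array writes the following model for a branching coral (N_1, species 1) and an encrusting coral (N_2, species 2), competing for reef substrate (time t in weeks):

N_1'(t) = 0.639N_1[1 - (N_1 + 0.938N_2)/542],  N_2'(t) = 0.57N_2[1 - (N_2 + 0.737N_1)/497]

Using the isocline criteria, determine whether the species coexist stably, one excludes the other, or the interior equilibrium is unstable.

Compare the nullcline intercepts: K1/α12 = 542/0.938 = 578 > K2 = 497; K2/α21 = 497/0.737 = 674 > K1 = 542.
Since both inequalities hold, each species can invade when rare, so the interior equilibrium is stable.

stable coexistence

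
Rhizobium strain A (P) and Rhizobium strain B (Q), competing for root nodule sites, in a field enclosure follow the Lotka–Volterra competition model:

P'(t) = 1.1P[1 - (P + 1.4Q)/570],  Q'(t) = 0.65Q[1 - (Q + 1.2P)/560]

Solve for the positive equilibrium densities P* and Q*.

P* ≈ 315, Q* ≈ 182

Setting both brackets to zero gives the nullclines P + 1.4Q = 570 and 1.2P + Q = 560.
Substituting Q = 560 - 1.2P into the first: P(1 - 1.4·1.2) = 570 - 1.4·560.
So P* = -214/-0.68 = 315, and then Q* = 560 - 1.2·315 = 182.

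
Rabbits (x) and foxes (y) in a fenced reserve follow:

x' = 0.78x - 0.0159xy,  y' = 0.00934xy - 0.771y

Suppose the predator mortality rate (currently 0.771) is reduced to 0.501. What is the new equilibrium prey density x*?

At the interior fixed point, setting dy/dt = 0 with y > 0 fixes x* = (predator death rate)/(xy coefficient) — independent of the other coefficients.
With the change, x* = 0.501/0.00934 = 53.6; it falls from 82.5.

x* ≈ 53.6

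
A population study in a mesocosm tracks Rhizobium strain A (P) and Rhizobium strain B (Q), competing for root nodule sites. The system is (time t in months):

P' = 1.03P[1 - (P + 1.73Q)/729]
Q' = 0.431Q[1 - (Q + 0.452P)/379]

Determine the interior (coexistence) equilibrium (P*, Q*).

Setting both brackets to zero gives the nullclines P + 1.73Q = 729 and 0.452P + Q = 379.
Substituting Q = 379 - 0.452P into the first: P(1 - 1.73·0.452) = 729 - 1.73·379.
So P* = 73.3/0.218 = 336, and then Q* = 379 - 0.452·336 = 227.

P* ≈ 336, Q* ≈ 227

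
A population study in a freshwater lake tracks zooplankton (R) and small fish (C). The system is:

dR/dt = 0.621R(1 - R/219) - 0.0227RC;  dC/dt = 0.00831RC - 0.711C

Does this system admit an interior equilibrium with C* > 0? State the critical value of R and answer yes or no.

The predator equation gives dC/dt > 0 only when R > 0.711/0.00831 = 85.6.
Without the predator, R → K = 219. Since 219 > 85.6, the predator can invade and persist.

Threshold R = 85.6; K > 85.6, so yes, the predator persists.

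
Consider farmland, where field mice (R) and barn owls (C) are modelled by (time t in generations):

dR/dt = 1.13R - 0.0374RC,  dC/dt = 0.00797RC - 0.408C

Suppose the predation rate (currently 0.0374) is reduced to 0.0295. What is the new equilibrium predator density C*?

At the interior fixed point, setting dR/dt = 0 with R > 0 fixes C* = (prey growth rate)/(RC coefficient) — independent of the other coefficients.
With the change, C* = 1.13/0.0295 = 38.3; it rises from 30.2.

C* ≈ 38.3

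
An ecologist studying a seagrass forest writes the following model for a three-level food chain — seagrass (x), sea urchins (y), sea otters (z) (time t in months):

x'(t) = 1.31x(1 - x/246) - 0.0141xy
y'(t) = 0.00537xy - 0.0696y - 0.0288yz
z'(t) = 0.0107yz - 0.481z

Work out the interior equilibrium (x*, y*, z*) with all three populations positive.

From dz/dt = 0: 0.0107y* = 0.481, so y* = 45.
From dx/dt = 0: 1.31(1 - x*/246) = 0.0141·45, giving x* = 246·(1 - 0.484) = 127.
From dy/dt = 0: 0.00537·127 - 0.0696 = 0.0288z*, so z* = 0.612/0.0288 = 21.3.

x* ≈ 127, y* ≈ 45, z* ≈ 21.3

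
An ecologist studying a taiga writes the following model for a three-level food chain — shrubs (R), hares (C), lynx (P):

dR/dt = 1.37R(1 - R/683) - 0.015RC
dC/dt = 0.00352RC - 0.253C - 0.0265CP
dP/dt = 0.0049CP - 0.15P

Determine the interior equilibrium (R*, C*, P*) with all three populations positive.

R* ≈ 454, C* ≈ 30.6, P* ≈ 50.8

From dP/dt = 0: 0.0049C* = 0.15, so C* = 30.6.
From dR/dt = 0: 1.37(1 - R*/683) = 0.015·30.6, giving R* = 683·(1 - 0.335) = 454.
From dC/dt = 0: 0.00352·454 - 0.253 = 0.0265P*, so P* = 1.35/0.0265 = 50.8.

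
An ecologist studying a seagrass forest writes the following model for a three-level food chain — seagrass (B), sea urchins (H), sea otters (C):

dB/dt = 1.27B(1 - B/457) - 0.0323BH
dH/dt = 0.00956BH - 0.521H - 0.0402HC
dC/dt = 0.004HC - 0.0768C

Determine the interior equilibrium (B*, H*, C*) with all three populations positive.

From dC/dt = 0: 0.004H* = 0.0768, so H* = 19.2.
From dB/dt = 0: 1.27(1 - B*/457) = 0.0323·19.2, giving B* = 457·(1 - 0.488) = 234.
From dH/dt = 0: 0.00956·234 - 0.521 = 0.0402C*, so C* = 1.71/0.0402 = 42.6.

B* ≈ 234, H* ≈ 19.2, C* ≈ 42.6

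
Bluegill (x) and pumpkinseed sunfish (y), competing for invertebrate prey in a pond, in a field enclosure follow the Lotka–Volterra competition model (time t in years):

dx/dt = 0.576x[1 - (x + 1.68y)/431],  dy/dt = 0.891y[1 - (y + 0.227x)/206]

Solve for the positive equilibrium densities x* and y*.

Setting both brackets to zero gives the nullclines x + 1.68y = 431 and 0.227x + y = 206.
Substituting y = 206 - 0.227x into the first: x(1 - 1.68·0.227) = 431 - 1.68·206.
So x* = 84.9/0.619 = 137, and then y* = 206 - 0.227·137 = 175.

x* ≈ 137, y* ≈ 175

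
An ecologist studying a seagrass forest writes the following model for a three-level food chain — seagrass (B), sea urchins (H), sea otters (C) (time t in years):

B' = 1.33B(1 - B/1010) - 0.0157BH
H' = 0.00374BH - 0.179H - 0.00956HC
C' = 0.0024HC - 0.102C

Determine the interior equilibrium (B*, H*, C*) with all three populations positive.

B* ≈ 503, H* ≈ 42.5, C* ≈ 178

From dC/dt = 0: 0.0024H* = 0.102, so H* = 42.5.
From dB/dt = 0: 1.33(1 - B*/1010) = 0.0157·42.5, giving B* = 1010·(1 - 0.502) = 503.
From dH/dt = 0: 0.00374·503 - 0.179 = 0.00956C*, so C* = 1.7/0.00956 = 178.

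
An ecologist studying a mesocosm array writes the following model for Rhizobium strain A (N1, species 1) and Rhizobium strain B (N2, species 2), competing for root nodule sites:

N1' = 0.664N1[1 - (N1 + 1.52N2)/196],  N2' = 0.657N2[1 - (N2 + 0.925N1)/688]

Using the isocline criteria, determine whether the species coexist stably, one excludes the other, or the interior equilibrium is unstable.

Compare the nullcline intercepts: K1/α12 = 196/1.52 = 129 < K2 = 688; K2/α21 = 688/0.925 = 744 > K1 = 196.
Since the inequalities point opposite ways, species 2 can invade but species 1 cannot.

species 2 excludes species 1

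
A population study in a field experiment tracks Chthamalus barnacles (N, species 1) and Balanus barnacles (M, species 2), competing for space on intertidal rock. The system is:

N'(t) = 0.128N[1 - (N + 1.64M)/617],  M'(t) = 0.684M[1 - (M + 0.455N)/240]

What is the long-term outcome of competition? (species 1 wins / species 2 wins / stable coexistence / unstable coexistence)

species 1 excludes species 2

Compare the nullcline intercepts: K1/α12 = 617/1.64 = 376 > K2 = 240; K2/α21 = 240/0.455 = 527 < K1 = 617.
Since the inequalities point opposite ways, species 1 can invade but species 2 cannot.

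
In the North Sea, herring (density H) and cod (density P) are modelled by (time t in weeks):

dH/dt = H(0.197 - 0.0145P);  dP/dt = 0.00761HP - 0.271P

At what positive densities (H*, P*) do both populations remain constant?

H* ≈ 35.6, P* ≈ 13.6

Set dP/dt = 0 with P > 0: 0.00761H - 0.271 = 0, so H* = 0.271/0.00761 = 35.6.
Set dH/dt = 0 with H > 0: 0.197 - 0.0145P = 0, so P* = 0.197/0.0145 = 13.6.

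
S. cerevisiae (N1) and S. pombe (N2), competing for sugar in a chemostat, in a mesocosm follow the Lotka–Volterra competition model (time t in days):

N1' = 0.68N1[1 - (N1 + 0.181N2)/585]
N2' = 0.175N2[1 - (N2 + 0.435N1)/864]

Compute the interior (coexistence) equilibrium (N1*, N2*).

N1* ≈ 465, N2* ≈ 662

Setting both brackets to zero gives the nullclines N1 + 0.181N2 = 585 and 0.435N1 + N2 = 864.
Substituting N2 = 864 - 0.435N1 into the first: N1(1 - 0.181·0.435) = 585 - 0.181·864.
So N1* = 429/0.921 = 465, and then N2* = 864 - 0.435·465 = 662.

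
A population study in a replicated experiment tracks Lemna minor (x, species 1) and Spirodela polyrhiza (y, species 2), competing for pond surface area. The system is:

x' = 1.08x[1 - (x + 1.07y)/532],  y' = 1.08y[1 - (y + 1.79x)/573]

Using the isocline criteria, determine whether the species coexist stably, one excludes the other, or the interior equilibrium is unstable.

Compare the nullcline intercepts: K1/α12 = 532/1.07 = 497 < K2 = 573; K2/α21 = 573/1.79 = 320 < K1 = 532.
Since both are reversed, neither can invade when rare; the interior point is a saddle.

unstable coexistence (outcome depends on initial conditions)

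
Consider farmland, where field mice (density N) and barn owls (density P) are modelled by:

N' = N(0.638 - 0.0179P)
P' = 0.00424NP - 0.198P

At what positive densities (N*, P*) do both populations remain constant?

N* ≈ 46.7, P* ≈ 35.6

Set dP/dt = 0 with P > 0: 0.00424N - 0.198 = 0, so N* = 0.198/0.00424 = 46.7.
Set dN/dt = 0 with N > 0: 0.638 - 0.0179P = 0, so P* = 0.638/0.0179 = 35.6.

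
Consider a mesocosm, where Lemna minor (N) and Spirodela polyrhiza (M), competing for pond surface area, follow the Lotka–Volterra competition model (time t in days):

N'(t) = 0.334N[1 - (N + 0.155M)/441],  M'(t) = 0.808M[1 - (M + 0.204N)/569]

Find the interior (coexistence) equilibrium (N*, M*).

N* ≈ 364, M* ≈ 495

Setting both brackets to zero gives the nullclines N + 0.155M = 441 and 0.204N + M = 569.
Substituting M = 569 - 0.204N into the first: N(1 - 0.155·0.204) = 441 - 0.155·569.
So N* = 353/0.968 = 364, and then M* = 569 - 0.204·364 = 495.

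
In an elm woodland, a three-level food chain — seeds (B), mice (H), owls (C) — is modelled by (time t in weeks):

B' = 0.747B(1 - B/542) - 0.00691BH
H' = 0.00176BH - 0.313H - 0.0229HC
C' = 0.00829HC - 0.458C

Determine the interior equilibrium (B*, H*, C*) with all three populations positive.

B* ≈ 265, H* ≈ 55.2, C* ≈ 6.7

From dC/dt = 0: 0.00829H* = 0.458, so H* = 55.2.
From dB/dt = 0: 0.747(1 - B*/542) = 0.00691·55.2, giving B* = 542·(1 - 0.511) = 265.
From dH/dt = 0: 0.00176·265 - 0.313 = 0.0229C*, so C* = 0.153/0.0229 = 6.7.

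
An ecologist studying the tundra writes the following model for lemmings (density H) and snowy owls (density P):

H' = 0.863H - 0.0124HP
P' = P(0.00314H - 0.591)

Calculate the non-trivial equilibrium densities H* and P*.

H* ≈ 188, P* ≈ 69.6

Set dP/dt = 0 with P > 0: 0.00314H - 0.591 = 0, so H* = 0.591/0.00314 = 188.
Set dH/dt = 0 with H > 0: 0.863 - 0.0124P = 0, so P* = 0.863/0.0124 = 69.6.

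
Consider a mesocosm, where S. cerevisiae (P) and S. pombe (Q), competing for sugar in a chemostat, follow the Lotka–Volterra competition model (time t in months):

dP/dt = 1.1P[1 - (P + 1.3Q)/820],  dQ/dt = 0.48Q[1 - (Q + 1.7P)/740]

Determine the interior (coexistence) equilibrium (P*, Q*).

P* ≈ 117, Q* ≈ 540

Setting both brackets to zero gives the nullclines P + 1.3Q = 820 and 1.7P + Q = 740.
Substituting Q = 740 - 1.7P into the first: P(1 - 1.3·1.7) = 820 - 1.3·740.
So P* = -142/-1.21 = 117, and then Q* = 740 - 1.7·117 = 540.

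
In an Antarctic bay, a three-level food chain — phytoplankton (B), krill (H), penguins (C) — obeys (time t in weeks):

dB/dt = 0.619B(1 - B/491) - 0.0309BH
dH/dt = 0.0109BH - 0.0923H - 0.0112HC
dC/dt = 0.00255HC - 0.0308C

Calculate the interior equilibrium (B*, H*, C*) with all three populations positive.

B* ≈ 195, H* ≈ 12.1, C* ≈ 181

From dC/dt = 0: 0.00255H* = 0.0308, so H* = 12.1.
From dB/dt = 0: 0.619(1 - B*/491) = 0.0309·12.1, giving B* = 491·(1 - 0.603) = 195.
From dH/dt = 0: 0.0109·195 - 0.0923 = 0.0112C*, so C* = 2.03/0.0112 = 181.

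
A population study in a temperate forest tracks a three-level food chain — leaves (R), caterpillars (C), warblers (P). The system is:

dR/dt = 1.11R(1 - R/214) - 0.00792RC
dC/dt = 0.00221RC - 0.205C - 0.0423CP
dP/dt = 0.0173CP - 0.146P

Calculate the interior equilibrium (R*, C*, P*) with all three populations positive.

R* ≈ 201, C* ≈ 8.44, P* ≈ 5.66

From dP/dt = 0: 0.0173C* = 0.146, so C* = 8.44.
From dR/dt = 0: 1.11(1 - R*/214) = 0.00792·8.44, giving R* = 214·(1 - 0.0602) = 201.
From dC/dt = 0: 0.00221·201 - 0.205 = 0.0423P*, so P* = 0.239/0.0423 = 5.66.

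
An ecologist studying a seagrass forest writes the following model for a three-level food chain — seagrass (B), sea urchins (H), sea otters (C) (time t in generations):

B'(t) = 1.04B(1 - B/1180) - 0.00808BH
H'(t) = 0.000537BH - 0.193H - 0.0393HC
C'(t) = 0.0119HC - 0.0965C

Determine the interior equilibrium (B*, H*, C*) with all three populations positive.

From dC/dt = 0: 0.0119H* = 0.0965, so H* = 8.11.
From dB/dt = 0: 1.04(1 - B*/1180) = 0.00808·8.11, giving B* = 1180·(1 - 0.063) = 1110.
From dH/dt = 0: 0.000537·1110 - 0.193 = 0.0393C*, so C* = 0.401/0.0393 = 10.2.

B* ≈ 1110, H* ≈ 8.11, C* ≈ 10.2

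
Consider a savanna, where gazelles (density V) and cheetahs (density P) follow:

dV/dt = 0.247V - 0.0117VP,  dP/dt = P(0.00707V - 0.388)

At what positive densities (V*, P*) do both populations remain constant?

Set dP/dt = 0 with P > 0: 0.00707V - 0.388 = 0, so V* = 0.388/0.00707 = 54.9.
Set dV/dt = 0 with V > 0: 0.247 - 0.0117P = 0, so P* = 0.247/0.0117 = 21.1.

V* ≈ 54.9, P* ≈ 21.1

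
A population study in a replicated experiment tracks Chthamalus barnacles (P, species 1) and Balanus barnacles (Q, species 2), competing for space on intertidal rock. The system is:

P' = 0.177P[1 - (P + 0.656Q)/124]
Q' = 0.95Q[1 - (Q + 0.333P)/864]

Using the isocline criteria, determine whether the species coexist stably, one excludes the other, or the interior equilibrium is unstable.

Compare the nullcline intercepts: K1/α12 = 124/0.656 = 189 < K2 = 864; K2/α21 = 864/0.333 = 2590 > K1 = 124.
Since the inequalities point opposite ways, species 2 can invade but species 1 cannot.

species 2 excludes species 1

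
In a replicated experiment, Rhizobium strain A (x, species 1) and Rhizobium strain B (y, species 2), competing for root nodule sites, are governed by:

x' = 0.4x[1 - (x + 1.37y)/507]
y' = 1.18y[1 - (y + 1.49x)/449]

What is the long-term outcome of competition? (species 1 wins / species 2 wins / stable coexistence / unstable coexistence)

unstable coexistence (outcome depends on initial conditions)

Compare the nullcline intercepts: K1/α12 = 507/1.37 = 370 < K2 = 449; K2/α21 = 449/1.49 = 301 < K1 = 507.
Since both are reversed, neither can invade when rare; the interior point is a saddle.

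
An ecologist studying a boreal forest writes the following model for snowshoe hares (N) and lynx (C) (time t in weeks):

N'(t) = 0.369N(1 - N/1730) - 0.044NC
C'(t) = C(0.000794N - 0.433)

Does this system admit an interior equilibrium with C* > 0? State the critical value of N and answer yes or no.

Threshold N = 545; K > 545, so yes, the predator persists.

The predator equation gives dC/dt > 0 only when N > 0.433/0.000794 = 545.
Without the predator, N → K = 1730. Since 1730 > 545, the predator can invade and persist.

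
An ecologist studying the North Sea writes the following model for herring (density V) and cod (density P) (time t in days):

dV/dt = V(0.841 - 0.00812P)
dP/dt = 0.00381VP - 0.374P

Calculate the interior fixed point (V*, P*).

V* ≈ 98.2, P* ≈ 104

Set dP/dt = 0 with P > 0: 0.00381V - 0.374 = 0, so V* = 0.374/0.00381 = 98.2.
Set dV/dt = 0 with V > 0: 0.841 - 0.00812P = 0, so P* = 0.841/0.00812 = 104.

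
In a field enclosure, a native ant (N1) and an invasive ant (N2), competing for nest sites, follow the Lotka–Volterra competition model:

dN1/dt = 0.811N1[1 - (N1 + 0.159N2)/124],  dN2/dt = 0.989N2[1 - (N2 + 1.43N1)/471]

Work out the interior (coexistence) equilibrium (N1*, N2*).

N1* ≈ 63.6, N2* ≈ 380

Setting both brackets to zero gives the nullclines N1 + 0.159N2 = 124 and 1.43N1 + N2 = 471.
Substituting N2 = 471 - 1.43N1 into the first: N1(1 - 0.159·1.43) = 124 - 0.159·471.
So N1* = 49.1/0.773 = 63.6, and then N2* = 471 - 1.43·63.6 = 380.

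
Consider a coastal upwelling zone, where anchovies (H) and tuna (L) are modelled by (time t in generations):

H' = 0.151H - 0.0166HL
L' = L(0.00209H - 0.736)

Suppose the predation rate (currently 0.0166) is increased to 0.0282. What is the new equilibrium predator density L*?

L* ≈ 5.35

At the interior fixed point, setting dH/dt = 0 with H > 0 fixes L* = (prey growth rate)/(HL coefficient) — independent of the other coefficients.
With the change, L* = 0.151/0.0282 = 5.35; it falls from 9.1.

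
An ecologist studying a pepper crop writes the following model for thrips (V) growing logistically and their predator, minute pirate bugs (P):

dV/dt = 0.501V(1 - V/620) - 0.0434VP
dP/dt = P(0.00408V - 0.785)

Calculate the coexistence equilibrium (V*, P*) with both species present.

V* ≈ 192, P* ≈ 7.96

From dP/dt = 0 with P > 0: 0.00408V* = 0.785, so V* = 192.
Substitute into dV/dt = 0: 0.501(1 - 192/620) = 0.0434P*.
The bracket is 0.69, giving P* = 0.346/0.0434 = 7.96.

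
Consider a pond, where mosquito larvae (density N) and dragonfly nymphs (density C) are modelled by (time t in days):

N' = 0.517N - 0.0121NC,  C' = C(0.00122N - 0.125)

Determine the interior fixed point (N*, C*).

N* ≈ 102, C* ≈ 42.7

Set dC/dt = 0 with C > 0: 0.00122N - 0.125 = 0, so N* = 0.125/0.00122 = 102.
Set dN/dt = 0 with N > 0: 0.517 - 0.0121C = 0, so C* = 0.517/0.0121 = 42.7.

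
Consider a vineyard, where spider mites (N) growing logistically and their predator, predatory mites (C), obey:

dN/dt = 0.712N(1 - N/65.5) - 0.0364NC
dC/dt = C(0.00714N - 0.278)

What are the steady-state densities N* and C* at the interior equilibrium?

N* ≈ 38.9, C* ≈ 7.93

From dC/dt = 0 with C > 0: 0.00714N* = 0.278, so N* = 38.9.
Substitute into dN/dt = 0: 0.712(1 - 38.9/65.5) = 0.0364C*.
The bracket is 0.406, giving C* = 0.289/0.0364 = 7.93.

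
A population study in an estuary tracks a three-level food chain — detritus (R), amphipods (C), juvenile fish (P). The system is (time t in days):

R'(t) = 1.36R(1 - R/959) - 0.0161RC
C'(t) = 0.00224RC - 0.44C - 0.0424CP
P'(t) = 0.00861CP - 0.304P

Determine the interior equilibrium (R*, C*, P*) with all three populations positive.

From dP/dt = 0: 0.00861C* = 0.304, so C* = 35.3.
From dR/dt = 0: 1.36(1 - R*/959) = 0.0161·35.3, giving R* = 959·(1 - 0.418) = 558.
From dC/dt = 0: 0.00224·558 - 0.44 = 0.0424P*, so P* = 0.81/0.0424 = 19.1.

R* ≈ 558, C* ≈ 35.3, P* ≈ 19.1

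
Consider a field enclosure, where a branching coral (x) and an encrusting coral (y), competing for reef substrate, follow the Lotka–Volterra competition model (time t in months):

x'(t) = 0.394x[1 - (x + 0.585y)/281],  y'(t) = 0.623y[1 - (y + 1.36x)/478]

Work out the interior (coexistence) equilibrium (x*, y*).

Setting both brackets to zero gives the nullclines x + 0.585y = 281 and 1.36x + y = 478.
Substituting y = 478 - 1.36x into the first: x(1 - 0.585·1.36) = 281 - 0.585·478.
So x* = 1.37/0.204 = 6.7, and then y* = 478 - 1.36·6.7 = 469.

x* ≈ 6.7, y* ≈ 469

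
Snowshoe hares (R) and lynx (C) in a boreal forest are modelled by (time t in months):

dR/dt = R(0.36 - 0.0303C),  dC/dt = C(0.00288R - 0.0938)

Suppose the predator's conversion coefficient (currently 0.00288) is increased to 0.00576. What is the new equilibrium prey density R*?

R* ≈ 16.3

At the interior fixed point, setting dC/dt = 0 with C > 0 fixes R* = (predator death rate)/(RC coefficient) — independent of the other coefficients.
With the change, R* = 0.0938/0.00576 = 16.3; it falls from 32.6.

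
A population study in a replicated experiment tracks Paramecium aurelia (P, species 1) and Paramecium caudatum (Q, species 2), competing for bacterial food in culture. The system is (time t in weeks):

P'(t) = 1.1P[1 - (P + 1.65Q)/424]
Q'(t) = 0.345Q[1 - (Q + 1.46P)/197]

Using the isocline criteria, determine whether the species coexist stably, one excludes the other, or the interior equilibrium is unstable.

Compare the nullcline intercepts: K1/α12 = 424/1.65 = 257 > K2 = 197; K2/α21 = 197/1.46 = 135 < K1 = 424.
Since the inequalities point opposite ways, species 1 can invade but species 2 cannot.

species 1 excludes species 2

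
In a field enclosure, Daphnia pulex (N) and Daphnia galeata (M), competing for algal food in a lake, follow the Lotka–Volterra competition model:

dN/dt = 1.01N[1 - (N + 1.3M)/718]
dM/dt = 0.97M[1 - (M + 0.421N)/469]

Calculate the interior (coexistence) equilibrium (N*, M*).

Setting both brackets to zero gives the nullclines N + 1.3M = 718 and 0.421N + M = 469.
Substituting M = 469 - 0.421N into the first: N(1 - 1.3·0.421) = 718 - 1.3·469.
So N* = 108/0.453 = 239, and then M* = 469 - 0.421·239 = 368.

N* ≈ 239, M* ≈ 368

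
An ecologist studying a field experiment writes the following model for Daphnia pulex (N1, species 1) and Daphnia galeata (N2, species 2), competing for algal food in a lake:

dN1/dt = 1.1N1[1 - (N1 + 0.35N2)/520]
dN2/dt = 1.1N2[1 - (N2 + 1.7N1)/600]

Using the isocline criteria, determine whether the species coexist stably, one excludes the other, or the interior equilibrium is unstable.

Compare the nullcline intercepts: K1/α12 = 520/0.35 = 1490 > K2 = 600; K2/α21 = 600/1.7 = 353 < K1 = 520.
Since the inequalities point opposite ways, species 1 can invade but species 2 cannot.

species 1 excludes species 2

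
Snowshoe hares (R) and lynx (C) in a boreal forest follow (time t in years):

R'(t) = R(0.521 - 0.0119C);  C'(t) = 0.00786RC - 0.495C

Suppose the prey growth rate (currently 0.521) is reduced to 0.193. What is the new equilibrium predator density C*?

C* ≈ 16.2

At the interior fixed point, setting dR/dt = 0 with R > 0 fixes C* = (prey growth rate)/(RC coefficient) — independent of the other coefficients.
With the change, C* = 0.193/0.0119 = 16.2; it falls from 43.8.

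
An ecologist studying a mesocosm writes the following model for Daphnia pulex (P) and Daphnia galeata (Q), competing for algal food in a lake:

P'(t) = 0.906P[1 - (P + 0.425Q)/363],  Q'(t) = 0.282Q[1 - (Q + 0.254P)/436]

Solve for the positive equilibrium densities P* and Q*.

Setting both brackets to zero gives the nullclines P + 0.425Q = 363 and 0.254P + Q = 436.
Substituting Q = 436 - 0.254P into the first: P(1 - 0.425·0.254) = 363 - 0.425·436.
So P* = 178/0.892 = 199, and then Q* = 436 - 0.254·199 = 385.

P* ≈ 199, Q* ≈ 385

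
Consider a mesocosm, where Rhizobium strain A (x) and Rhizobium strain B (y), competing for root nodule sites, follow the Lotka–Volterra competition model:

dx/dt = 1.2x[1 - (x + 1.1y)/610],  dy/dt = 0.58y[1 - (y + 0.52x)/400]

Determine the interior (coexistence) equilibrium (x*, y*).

x* ≈ 397, y* ≈ 193

Setting both brackets to zero gives the nullclines x + 1.1y = 610 and 0.52x + y = 400.
Substituting y = 400 - 0.52x into the first: x(1 - 1.1·0.52) = 610 - 1.1·400.
So x* = 170/0.428 = 397, and then y* = 400 - 0.52·397 = 193.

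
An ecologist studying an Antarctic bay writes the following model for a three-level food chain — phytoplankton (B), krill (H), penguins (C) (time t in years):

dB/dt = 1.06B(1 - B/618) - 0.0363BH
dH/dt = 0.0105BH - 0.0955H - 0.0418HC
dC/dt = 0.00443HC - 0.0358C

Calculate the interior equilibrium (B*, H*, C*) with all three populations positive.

From dC/dt = 0: 0.00443H* = 0.0358, so H* = 8.08.
From dB/dt = 0: 1.06(1 - B*/618) = 0.0363·8.08, giving B* = 618·(1 - 0.277) = 447.
From dH/dt = 0: 0.0105·447 - 0.0955 = 0.0418C*, so C* = 4.6/0.0418 = 110.

B* ≈ 447, H* ≈ 8.08, C* ≈ 110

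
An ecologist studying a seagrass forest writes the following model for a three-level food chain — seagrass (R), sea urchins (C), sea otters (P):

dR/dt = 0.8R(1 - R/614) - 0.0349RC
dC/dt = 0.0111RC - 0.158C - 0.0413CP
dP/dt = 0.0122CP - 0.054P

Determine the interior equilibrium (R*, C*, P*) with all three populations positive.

From dP/dt = 0: 0.0122C* = 0.054, so C* = 4.43.
From dR/dt = 0: 0.8(1 - R*/614) = 0.0349·4.43, giving R* = 614·(1 - 0.193) = 495.
From dC/dt = 0: 0.0111·495 - 0.158 = 0.0413P*, so P* = 5.34/0.0413 = 129.

R* ≈ 495, C* ≈ 4.43, P* ≈ 129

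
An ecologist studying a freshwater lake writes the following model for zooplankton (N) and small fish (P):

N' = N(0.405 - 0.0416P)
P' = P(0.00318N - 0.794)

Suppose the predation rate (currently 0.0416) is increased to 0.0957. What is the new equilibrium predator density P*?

At the interior fixed point, setting dN/dt = 0 with N > 0 fixes P* = (prey growth rate)/(NP coefficient) — independent of the other coefficients.
With the change, P* = 0.405/0.0957 = 4.23; it falls from 9.74.

P* ≈ 4.23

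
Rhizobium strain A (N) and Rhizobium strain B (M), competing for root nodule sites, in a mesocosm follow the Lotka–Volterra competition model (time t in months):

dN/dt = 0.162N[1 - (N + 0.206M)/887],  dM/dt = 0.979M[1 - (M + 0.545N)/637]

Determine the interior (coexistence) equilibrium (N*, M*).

N* ≈ 851, M* ≈ 173

Setting both brackets to zero gives the nullclines N + 0.206M = 887 and 0.545N + M = 637.
Substituting M = 637 - 0.545N into the first: N(1 - 0.206·0.545) = 887 - 0.206·637.
So N* = 756/0.888 = 851, and then M* = 637 - 0.545·851 = 173.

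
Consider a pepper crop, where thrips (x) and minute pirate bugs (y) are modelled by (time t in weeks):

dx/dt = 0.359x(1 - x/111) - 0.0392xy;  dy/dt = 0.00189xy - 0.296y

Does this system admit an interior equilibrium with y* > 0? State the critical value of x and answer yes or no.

Threshold x = 157; K < 157, so no, the predator goes extinct.

The predator equation gives dy/dt > 0 only when x > 0.296/0.00189 = 157.
Without the predator, x → K = 111. Since 111 < 157, the predator cannot invade.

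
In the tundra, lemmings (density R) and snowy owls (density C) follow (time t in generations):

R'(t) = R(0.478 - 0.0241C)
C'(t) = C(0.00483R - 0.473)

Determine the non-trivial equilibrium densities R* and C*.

Set dC/dt = 0 with C > 0: 0.00483R - 0.473 = 0, so R* = 0.473/0.00483 = 97.9.
Set dR/dt = 0 with R > 0: 0.478 - 0.0241C = 0, so C* = 0.478/0.0241 = 19.8.

R* ≈ 97.9, C* ≈ 19.8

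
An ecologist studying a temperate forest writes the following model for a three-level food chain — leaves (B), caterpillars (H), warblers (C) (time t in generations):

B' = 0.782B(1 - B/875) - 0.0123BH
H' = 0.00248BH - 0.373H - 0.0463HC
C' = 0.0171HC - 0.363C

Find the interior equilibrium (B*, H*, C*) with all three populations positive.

B* ≈ 583, H* ≈ 21.2, C* ≈ 23.2

From dC/dt = 0: 0.0171H* = 0.363, so H* = 21.2.
From dB/dt = 0: 0.782(1 - B*/875) = 0.0123·21.2, giving B* = 875·(1 - 0.334) = 583.
From dH/dt = 0: 0.00248·583 - 0.373 = 0.0463C*, so C* = 1.07/0.0463 = 23.2.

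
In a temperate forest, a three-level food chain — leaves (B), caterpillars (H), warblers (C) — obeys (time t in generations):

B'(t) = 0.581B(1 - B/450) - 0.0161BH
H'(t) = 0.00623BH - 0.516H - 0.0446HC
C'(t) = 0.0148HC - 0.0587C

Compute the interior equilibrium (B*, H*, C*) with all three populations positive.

From dC/dt = 0: 0.0148H* = 0.0587, so H* = 3.97.
From dB/dt = 0: 0.581(1 - B*/450) = 0.0161·3.97, giving B* = 450·(1 - 0.11) = 401.
From dH/dt = 0: 0.00623·401 - 0.516 = 0.0446C*, so C* = 1.98/0.0446 = 44.4.

B* ≈ 401, H* ≈ 3.97, C* ≈ 44.4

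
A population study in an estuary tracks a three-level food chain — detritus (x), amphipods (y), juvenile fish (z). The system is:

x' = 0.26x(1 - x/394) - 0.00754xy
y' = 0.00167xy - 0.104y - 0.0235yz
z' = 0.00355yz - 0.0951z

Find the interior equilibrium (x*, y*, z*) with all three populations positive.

From dz/dt = 0: 0.00355y* = 0.0951, so y* = 26.8.
From dx/dt = 0: 0.26(1 - x*/394) = 0.00754·26.8, giving x* = 394·(1 - 0.777) = 87.9.
From dy/dt = 0: 0.00167·87.9 - 0.104 = 0.0235z*, so z* = 0.0428/0.0235 = 1.82.

x* ≈ 87.9, y* ≈ 26.8, z* ≈ 1.82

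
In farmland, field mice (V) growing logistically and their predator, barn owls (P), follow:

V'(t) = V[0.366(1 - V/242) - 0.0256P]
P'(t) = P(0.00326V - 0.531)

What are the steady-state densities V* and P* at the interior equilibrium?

From dP/dt = 0 with P > 0: 0.00326V* = 0.531, so V* = 163.
Substitute into dV/dt = 0: 0.366(1 - 163/242) = 0.0256P*.
The bracket is 0.327, giving P* = 0.12/0.0256 = 4.67.

V* ≈ 163, P* ≈ 4.67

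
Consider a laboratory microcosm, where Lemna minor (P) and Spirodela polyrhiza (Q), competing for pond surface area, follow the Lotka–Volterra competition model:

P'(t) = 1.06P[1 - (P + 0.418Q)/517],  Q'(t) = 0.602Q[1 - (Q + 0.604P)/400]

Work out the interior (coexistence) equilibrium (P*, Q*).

Setting both brackets to zero gives the nullclines P + 0.418Q = 517 and 0.604P + Q = 400.
Substituting Q = 400 - 0.604P into the first: P(1 - 0.418·0.604) = 517 - 0.418·400.
So P* = 350/0.748 = 468, and then Q* = 400 - 0.604·468 = 117.

P* ≈ 468, Q* ≈ 117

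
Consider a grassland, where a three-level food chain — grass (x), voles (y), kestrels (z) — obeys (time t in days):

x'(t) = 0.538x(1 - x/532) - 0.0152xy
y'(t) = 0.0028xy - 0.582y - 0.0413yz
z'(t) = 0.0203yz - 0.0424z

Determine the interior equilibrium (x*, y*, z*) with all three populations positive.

x* ≈ 501, y* ≈ 2.09, z* ≈ 19.8

From dz/dt = 0: 0.0203y* = 0.0424, so y* = 2.09.
From dx/dt = 0: 0.538(1 - x*/532) = 0.0152·2.09, giving x* = 532·(1 - 0.059) = 501.
From dy/dt = 0: 0.0028·501 - 0.582 = 0.0413z*, so z* = 0.82/0.0413 = 19.8.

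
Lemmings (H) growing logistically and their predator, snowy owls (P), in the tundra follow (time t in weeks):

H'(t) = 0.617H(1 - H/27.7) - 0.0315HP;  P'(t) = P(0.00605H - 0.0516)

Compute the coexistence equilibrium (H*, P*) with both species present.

H* ≈ 8.53, P* ≈ 13.6

From dP/dt = 0 with P > 0: 0.00605H* = 0.0516, so H* = 8.53.
Substitute into dH/dt = 0: 0.617(1 - 8.53/27.7) = 0.0315P*.
The bracket is 0.692, giving P* = 0.427/0.0315 = 13.6.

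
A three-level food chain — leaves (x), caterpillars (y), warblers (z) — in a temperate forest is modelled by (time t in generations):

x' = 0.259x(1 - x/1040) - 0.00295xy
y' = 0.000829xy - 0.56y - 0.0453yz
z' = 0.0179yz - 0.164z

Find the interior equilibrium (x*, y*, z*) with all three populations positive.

From dz/dt = 0: 0.0179y* = 0.164, so y* = 9.16.
From dx/dt = 0: 0.259(1 - x*/1040) = 0.00295·9.16, giving x* = 1040·(1 - 0.104) = 931.
From dy/dt = 0: 0.000829·931 - 0.56 = 0.0453z*, so z* = 0.212/0.0453 = 4.68.

x* ≈ 931, y* ≈ 9.16, z* ≈ 4.68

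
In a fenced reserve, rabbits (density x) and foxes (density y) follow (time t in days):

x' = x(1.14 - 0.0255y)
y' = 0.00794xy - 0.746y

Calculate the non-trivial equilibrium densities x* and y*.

x* ≈ 94, y* ≈ 44.7

Set dy/dt = 0 with y > 0: 0.00794x - 0.746 = 0, so x* = 0.746/0.00794 = 94.
Set dx/dt = 0 with x > 0: 1.14 - 0.0255y = 0, so y* = 1.14/0.0255 = 44.7.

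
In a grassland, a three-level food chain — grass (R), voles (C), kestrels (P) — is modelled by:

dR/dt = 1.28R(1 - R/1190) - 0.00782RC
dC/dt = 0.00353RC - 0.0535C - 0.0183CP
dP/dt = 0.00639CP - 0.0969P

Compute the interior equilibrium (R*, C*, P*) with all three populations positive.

R* ≈ 1080, C* ≈ 15.2, P* ≈ 205

From dP/dt = 0: 0.00639C* = 0.0969, so C* = 15.2.
From dR/dt = 0: 1.28(1 - R*/1190) = 0.00782·15.2, giving R* = 1190·(1 - 0.0926) = 1080.
From dC/dt = 0: 0.00353·1080 - 0.0535 = 0.0183P*, so P* = 3.76/0.0183 = 205.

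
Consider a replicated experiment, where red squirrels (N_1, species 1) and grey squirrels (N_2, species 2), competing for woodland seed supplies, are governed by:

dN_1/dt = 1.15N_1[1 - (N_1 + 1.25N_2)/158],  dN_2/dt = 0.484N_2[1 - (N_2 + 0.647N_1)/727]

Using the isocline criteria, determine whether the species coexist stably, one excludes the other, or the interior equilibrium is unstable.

species 2 excludes species 1

Compare the nullcline intercepts: K1/α12 = 158/1.25 = 126 < K2 = 727; K2/α21 = 727/0.647 = 1120 > K1 = 158.
Since the inequalities point opposite ways, species 2 can invade but species 1 cannot.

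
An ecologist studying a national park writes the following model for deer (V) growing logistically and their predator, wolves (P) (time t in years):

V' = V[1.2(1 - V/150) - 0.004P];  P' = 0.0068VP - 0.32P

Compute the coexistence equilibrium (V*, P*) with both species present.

V* ≈ 47.1, P* ≈ 206

From dP/dt = 0 with P > 0: 0.0068V* = 0.32, so V* = 47.1.
Substitute into dV/dt = 0: 1.2(1 - 47.1/150) = 0.004P*.
The bracket is 0.686, giving P* = 0.824/0.004 = 206.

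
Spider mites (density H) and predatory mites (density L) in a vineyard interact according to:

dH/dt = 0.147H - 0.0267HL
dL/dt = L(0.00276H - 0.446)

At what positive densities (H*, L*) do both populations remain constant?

Set dL/dt = 0 with L > 0: 0.00276H - 0.446 = 0, so H* = 0.446/0.00276 = 162.
Set dH/dt = 0 with H > 0: 0.147 - 0.0267L = 0, so L* = 0.147/0.0267 = 5.51.

H* ≈ 162, L* ≈ 5.51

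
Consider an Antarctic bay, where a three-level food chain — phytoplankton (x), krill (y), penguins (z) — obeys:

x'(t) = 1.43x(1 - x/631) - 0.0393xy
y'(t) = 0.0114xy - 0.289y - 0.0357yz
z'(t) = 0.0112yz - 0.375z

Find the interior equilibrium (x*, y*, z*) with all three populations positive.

x* ≈ 50.4, y* ≈ 33.5, z* ≈ 7.99

From dz/dt = 0: 0.0112y* = 0.375, so y* = 33.5.
From dx/dt = 0: 1.43(1 - x*/631) = 0.0393·33.5, giving x* = 631·(1 - 0.92) = 50.4.
From dy/dt = 0: 0.0114·50.4 - 0.289 = 0.0357z*, so z* = 0.285/0.0357 = 7.99.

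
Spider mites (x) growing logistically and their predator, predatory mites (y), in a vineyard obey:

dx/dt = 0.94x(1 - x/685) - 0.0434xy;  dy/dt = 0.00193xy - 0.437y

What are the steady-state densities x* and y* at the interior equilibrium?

x* ≈ 226, y* ≈ 14.5

From dy/dt = 0 with y > 0: 0.00193x* = 0.437, so x* = 226.
Substitute into dx/dt = 0: 0.94(1 - 226/685) = 0.0434y*.
The bracket is 0.669, giving y* = 0.629/0.0434 = 14.5.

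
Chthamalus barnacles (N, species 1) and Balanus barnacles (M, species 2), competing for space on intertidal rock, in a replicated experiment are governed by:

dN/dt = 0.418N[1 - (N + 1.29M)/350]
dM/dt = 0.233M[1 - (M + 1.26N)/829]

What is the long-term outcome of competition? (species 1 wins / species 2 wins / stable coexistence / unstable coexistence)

Compare the nullcline intercepts: K1/α12 = 350/1.29 = 271 < K2 = 829; K2/α21 = 829/1.26 = 658 > K1 = 350.
Since the inequalities point opposite ways, species 2 can invade but species 1 cannot.

species 2 excludes species 1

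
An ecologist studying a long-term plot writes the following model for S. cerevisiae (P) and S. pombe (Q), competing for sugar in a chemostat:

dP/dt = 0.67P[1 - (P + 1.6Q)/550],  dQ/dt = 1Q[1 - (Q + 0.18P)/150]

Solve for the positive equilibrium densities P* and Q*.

Setting both brackets to zero gives the nullclines P + 1.6Q = 550 and 0.18P + Q = 150.
Substituting Q = 150 - 0.18P into the first: P(1 - 1.6·0.18) = 550 - 1.6·150.
So P* = 310/0.712 = 435, and then Q* = 150 - 0.18·435 = 71.6.

P* ≈ 435, Q* ≈ 71.6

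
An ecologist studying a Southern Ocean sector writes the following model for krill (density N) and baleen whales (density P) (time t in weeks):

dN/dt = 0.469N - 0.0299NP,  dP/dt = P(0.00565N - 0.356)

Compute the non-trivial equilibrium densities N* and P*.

N* ≈ 63, P* ≈ 15.7

Set dP/dt = 0 with P > 0: 0.00565N - 0.356 = 0, so N* = 0.356/0.00565 = 63.
Set dN/dt = 0 with N > 0: 0.469 - 0.0299P = 0, so P* = 0.469/0.0299 = 15.7.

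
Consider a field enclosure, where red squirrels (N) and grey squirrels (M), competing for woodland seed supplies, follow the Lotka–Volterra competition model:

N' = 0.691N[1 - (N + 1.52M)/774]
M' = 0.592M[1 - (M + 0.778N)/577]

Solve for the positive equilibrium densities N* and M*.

Setting both brackets to zero gives the nullclines N + 1.52M = 774 and 0.778N + M = 577.
Substituting M = 577 - 0.778N into the first: N(1 - 1.52·0.778) = 774 - 1.52·577.
So N* = -103/-0.183 = 564, and then M* = 577 - 0.778·564 = 138.

N* ≈ 564, M* ≈ 138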